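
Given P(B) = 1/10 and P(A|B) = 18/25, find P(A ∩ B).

By definition, P(A|B) = P(A ∩ B) / P(B)
So P(A ∩ B) = P(A|B) × P(B)
= 18/25 × 1/10
= 9/125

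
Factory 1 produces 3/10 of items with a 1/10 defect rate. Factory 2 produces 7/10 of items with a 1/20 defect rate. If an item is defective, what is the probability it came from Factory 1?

Using Bayes' theorem:
P(F1) = 3/10, P(D|F1) = 1/10
P(F2) = 7/10, P(D|F2) = 1/20
P(D) = P(D|F1)P(F1) + P(D|F2)P(F2)
     = \frac{13}{200}
P(F1|D) = P(D|F1)P(F1) / P(D)
= \frac{6}{13}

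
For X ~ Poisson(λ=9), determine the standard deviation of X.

For X ~ Poisson(λ=9):
Var(X) = 9
SD(X) = √(Var(X)) = √(9) = 3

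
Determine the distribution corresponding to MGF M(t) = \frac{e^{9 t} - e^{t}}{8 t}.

The MGF M(t) = \frac{e^{9 t} - e^{t}}{8 t} is the standard form for the Uniform distribution.
Comparing with the known MGF formula identifies: Uniform(1, 9)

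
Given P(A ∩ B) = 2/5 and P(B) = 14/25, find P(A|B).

P(A|B) = P(A ∩ B) / P(B)
= (2/5) / (14/25)
= 5/7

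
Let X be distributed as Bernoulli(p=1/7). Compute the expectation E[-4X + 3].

For X ~ Bernoulli(p=1/7):
E[X] = \frac{1}{7}
E[-4X + 3] = -4 × E[X] + 3 = \frac{17}{7}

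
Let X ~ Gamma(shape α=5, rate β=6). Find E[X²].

Using the identity E[X²] = Var(X) + (E[X])²:
E[X] = \frac{5}{6}
Var(X) = \frac{5}{36}
E[X²] = \frac{5}{36} + (\frac{5}{6})²
= \frac{5}{6}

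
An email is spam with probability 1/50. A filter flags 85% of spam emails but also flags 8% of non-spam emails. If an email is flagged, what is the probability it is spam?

Let D = the rare event, + = positive/flagged.
P(D) = 1/50
P(+|D) = 85/100 = 17/20
P(+|D') = 8/100 = 2/25
P(+) = P(+|D)P(D) + P(+|D')P(D')
     = \frac{17}{20} × \frac{1}{50} + \frac{2}{25} × \frac{49}{50}
     = \frac{477}{5000}
P(D|+) = P(+|D)P(D)/P(+) = \frac{85}{477}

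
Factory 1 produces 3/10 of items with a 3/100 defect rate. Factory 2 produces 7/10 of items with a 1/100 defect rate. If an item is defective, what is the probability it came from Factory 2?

Using Bayes' theorem:
P(F1) = 3/10, P(D|F1) = 3/100
P(F2) = 7/10, P(D|F2) = 1/100
P(D) = P(D|F1)P(F1) + P(D|F2)P(F2)
     = \frac{2}{125}
P(F2|D) = P(D|F2)P(F2) / P(D)
= \frac{7}{16}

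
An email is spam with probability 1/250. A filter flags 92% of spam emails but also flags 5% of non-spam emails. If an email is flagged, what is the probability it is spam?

Let D = the rare event, + = positive/flagged.
P(D) = 1/250
P(+|D) = 92/100 = 23/25
P(+|D') = 5/100 = 1/20
P(+) = P(+|D)P(D) + P(+|D')P(D')
     = \frac{23}{25} × \frac{1}{250} + \frac{1}{20} × \frac{249}{250}
     = \frac{1337}{25000}
P(D|+) = P(+|D)P(D)/P(+) = \frac{92}{1337}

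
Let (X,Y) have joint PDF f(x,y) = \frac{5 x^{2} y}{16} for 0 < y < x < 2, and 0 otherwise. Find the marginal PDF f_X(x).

f_X(x) = ∫_0^x \frac{5 x^{2} y}{16} dy = \frac{5 x^{4}}{32}
for 0 < x < 2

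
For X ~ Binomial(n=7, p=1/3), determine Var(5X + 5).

For X ~ Binomial(n=7, p=1/3):
Var(X) = \frac{14}{9}
Var(5X + 5) = (5)² × Var(X) = 25 × \frac{14}{9} = \frac{350}{9}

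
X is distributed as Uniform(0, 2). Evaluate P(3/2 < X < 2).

P(3/2 < X < 2) = ∫_{3/2}^{2} f(x) dx
where f(x) = \frac{1}{2}
= \frac{1}{4}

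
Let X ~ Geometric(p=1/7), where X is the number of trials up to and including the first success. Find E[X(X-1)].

E[X(X-1)] = E[X² - X] = E[X²] - E[X]
E[X] = 7
E[X²] = Var(X) + (E[X])² = 42 + (7)² = 91
E[X(X-1)] = 91 - 7 = 84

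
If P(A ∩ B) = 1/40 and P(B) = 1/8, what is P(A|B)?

P(A|B) = P(A ∩ B) / P(B)
= (1/40) / (1/8)
= 1/5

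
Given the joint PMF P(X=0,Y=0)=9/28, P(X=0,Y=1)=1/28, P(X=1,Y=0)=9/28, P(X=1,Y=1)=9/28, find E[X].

First find marginal of X:
P(X=0) = 5/14
P(X=1) = 9/14
E[X] = 0 × 5/14 + 1 × 9/14 = 9/14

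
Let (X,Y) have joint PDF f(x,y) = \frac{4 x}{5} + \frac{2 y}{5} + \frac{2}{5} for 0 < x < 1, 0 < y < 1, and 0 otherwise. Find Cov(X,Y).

E[XY] = ∫∫ xy × f(x,y) dx dy = \frac{3}{10}
E[X] = \frac{17}{30}
E[Y] = \frac{8}{15}
Cov(X,Y) = E[XY] - E[X]E[Y] = - \frac{1}{450}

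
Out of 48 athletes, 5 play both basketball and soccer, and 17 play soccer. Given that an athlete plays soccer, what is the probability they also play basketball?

P(A ∩ B) = 5/48
P(B) = 17/48
P(A|B) = P(A ∩ B) / P(B) = (5/48) / (17/48) = 5/17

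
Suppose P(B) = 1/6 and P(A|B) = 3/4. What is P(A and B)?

By definition, P(A|B) = P(A ∩ B) / P(B)
So P(A ∩ B) = P(A|B) × P(B)
= 3/4 × 1/6
= 1/8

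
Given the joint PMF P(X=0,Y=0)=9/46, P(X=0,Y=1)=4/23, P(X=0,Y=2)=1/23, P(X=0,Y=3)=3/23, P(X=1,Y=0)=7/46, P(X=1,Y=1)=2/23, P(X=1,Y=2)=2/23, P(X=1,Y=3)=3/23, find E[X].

First find marginal of X:
P(X=0) = 25/46
P(X=1) = 21/46
E[X] = 0 × 25/46 + 1 × 21/46 = 21/46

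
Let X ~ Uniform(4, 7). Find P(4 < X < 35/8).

P(4 < X < 35/8) = ∫_{4}^{35/8} f(x) dx
where f(x) = \frac{1}{3}
= \frac{1}{8}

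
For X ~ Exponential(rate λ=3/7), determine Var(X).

For X ~ Exponential(rate λ=3/7):
Var(X) = \frac{49}{9}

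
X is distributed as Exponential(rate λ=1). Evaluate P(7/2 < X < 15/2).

P(7/2 < X < 15/2) = ∫_{7/2}^{15/2} f(x) dx
where f(x) = e^{- x}
= - \frac{1 - e^{4}}{e^{\frac{15}{2}}}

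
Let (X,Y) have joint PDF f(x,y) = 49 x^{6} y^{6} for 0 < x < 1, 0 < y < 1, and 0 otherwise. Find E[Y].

E[Y] = ∫_0^1 ∫_0^1 y × f(x,y) dx dy
= \frac{7}{8}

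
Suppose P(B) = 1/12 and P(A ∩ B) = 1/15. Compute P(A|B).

P(A|B) = P(A ∩ B) / P(B)
= (1/15) / (1/12)
= 4/5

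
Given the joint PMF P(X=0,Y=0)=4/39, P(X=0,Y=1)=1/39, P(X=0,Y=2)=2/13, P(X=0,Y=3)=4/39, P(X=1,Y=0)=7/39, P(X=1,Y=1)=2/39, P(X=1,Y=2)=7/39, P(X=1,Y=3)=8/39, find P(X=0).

P(X=0) = P(X=0,Y=0) + P(X=0,Y=1) + P(X=0,Y=2) + P(X=0,Y=3)
= 4/39 + 1/39 + 2/13 + 4/39
= 5/13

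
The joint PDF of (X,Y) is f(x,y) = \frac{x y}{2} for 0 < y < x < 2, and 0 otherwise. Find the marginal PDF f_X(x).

f_X(x) = ∫_0^x \frac{x y}{2} dy = \frac{x^{3}}{4}
for 0 < x < 2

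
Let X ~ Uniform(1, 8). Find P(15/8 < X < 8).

P(15/8 < X < 8) = ∫_{15/8}^{8} f(x) dx
where f(x) = \frac{1}{7}
= \frac{7}{8}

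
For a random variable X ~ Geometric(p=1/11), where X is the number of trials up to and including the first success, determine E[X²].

Using the identity E[X²] = Var(X) + (E[X])²:
E[X] = 11
Var(X) = 110
E[X²] = 110 + (11)²
= 231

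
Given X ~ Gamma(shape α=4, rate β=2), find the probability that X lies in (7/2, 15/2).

P(7/2 < X < 15/2) = ∫_{7/2}^{15/2} f(x) dx
where f(x) = \frac{8 x^{3} e^{- 2 x}}{3}
= \frac{-2073 + 269 e^{8}}{3 e^{15}}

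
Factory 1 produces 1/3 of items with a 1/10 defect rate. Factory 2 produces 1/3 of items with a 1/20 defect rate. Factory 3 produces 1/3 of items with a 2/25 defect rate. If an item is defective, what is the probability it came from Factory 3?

Using Bayes' theorem:
P(F1) = 1/3, P(D|F1) = 1/10
P(F2) = 1/3, P(D|F2) = 1/20
P(F3) = 1/3, P(D|F3) = 2/25
P(D) = P(D|F1)P(F1) + P(D|F2)P(F2) + P(D|F3)P(F3)
     = \frac{23}{300}
P(F3|D) = P(D|F3)P(F3) / P(D)
= \frac{8}{23}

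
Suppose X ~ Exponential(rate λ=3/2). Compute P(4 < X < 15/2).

P(4 < X < 15/2) = ∫_{4}^{15/2} f(x) dx
where f(x) = \frac{3 e^{- \frac{3 x}{2}}}{2}
= - \frac{1}{e^{\frac{45}{4}}} + e^{-6}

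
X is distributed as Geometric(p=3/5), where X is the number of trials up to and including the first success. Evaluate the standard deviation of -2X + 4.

For X ~ Geometric(p=3/5), where X is the number of trials up to and including the first success:
Var(X) = \frac{10}{9}
SD(X) = √(Var(X)) = √(\frac{10}{9}) = \frac{\sqrt{10}}{3}
SD(-2X + 4) = |-2| × SD(X) = 2 × \frac{\sqrt{10}}{3} = \frac{2 \sqrt{10}}{3}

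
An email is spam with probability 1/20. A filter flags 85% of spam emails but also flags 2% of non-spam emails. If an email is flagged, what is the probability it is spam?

Let D = the rare event, + = positive/flagged.
P(D) = 1/20
P(+|D) = 85/100 = 17/20
P(+|D') = 2/100 = 1/50
P(+) = P(+|D)P(D) + P(+|D')P(D')
     = \frac{17}{20} × \frac{1}{20} + \frac{1}{50} × \frac{19}{20}
     = \frac{123}{2000}
P(D|+) = P(+|D)P(D)/P(+) = \frac{85}{123}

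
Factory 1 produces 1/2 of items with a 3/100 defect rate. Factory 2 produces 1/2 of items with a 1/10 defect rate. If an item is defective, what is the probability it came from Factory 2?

Using Bayes' theorem:
P(F1) = 1/2, P(D|F1) = 3/100
P(F2) = 1/2, P(D|F2) = 1/10
P(D) = P(D|F1)P(F1) + P(D|F2)P(F2)
     = \frac{13}{200}
P(F2|D) = P(D|F2)P(F2) / P(D)
= \frac{10}{13}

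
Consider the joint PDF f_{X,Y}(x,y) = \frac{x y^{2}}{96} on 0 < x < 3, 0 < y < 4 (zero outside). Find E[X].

f_X(x) = ∫_0^4 \frac{x y^{2}}{96} dy = \frac{2 x}{9}
E[X] = ∫_0^3 x × (\frac{2 x}{9}) dx = 2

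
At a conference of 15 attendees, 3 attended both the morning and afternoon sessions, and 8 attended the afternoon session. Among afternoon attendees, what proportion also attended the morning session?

P(A ∩ B) = 3/15 = 1/5
P(B) = 8/15
P(A|B) = P(A ∩ B) / P(B) = (1/5) / (8/15) = 3/8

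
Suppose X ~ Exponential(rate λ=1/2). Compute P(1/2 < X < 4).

P(1/2 < X < 4) = ∫_{1/2}^{4} f(x) dx
where f(x) = \frac{e^{- \frac{x}{2}}}{2}
= - \frac{1}{e^{2}} + e^{- \frac{1}{4}}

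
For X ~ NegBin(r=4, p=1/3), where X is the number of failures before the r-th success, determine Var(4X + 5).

For X ~ NegBin(r=4, p=1/3), where X is the number of failures before the r-th success:
Var(X) = 24
Var(4X + 5) = (4)² × Var(X) = 16 × 24 = 384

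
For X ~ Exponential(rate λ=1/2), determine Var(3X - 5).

For X ~ Exponential(rate λ=1/2):
Var(X) = 4
Var(3X - 5) = (3)² × Var(X) = 9 × 4 = 36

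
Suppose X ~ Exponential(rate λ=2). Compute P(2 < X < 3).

P(2 < X < 3) = ∫_{2}^{3} f(x) dx
where f(x) = 2 e^{- 2 x}
= - \frac{1 - e^{2}}{e^{6}}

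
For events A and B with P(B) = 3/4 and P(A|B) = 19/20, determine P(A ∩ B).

By definition, P(A|B) = P(A ∩ B) / P(B)
So P(A ∩ B) = P(A|B) × P(B)
= 19/20 × 3/4
= 57/80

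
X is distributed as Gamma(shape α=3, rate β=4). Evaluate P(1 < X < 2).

P(1 < X < 2) = ∫_{1}^{2} f(x) dx
where f(x) = 32 x^{2} e^{- 4 x}
= \frac{-41 + 13 e^{4}}{e^{8}}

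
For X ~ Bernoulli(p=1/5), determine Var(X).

For X ~ Bernoulli(p=1/5):
Var(X) = \frac{4}{25}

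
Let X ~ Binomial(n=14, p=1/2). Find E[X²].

Using the identity E[X²] = Var(X) + (E[X])²:
E[X] = 7
Var(X) = \frac{7}{2}
E[X²] = \frac{7}{2} + (7)²
= \frac{105}{2}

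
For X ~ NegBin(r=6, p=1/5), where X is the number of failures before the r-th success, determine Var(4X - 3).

For X ~ NegBin(r=6, p=1/5), where X is the number of failures before the r-th success:
Var(X) = 120
Var(4X - 3) = (4)² × Var(X) = 16 × 120 = 1920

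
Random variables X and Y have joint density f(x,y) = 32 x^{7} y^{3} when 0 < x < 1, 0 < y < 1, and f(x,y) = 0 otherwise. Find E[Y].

E[Y] = ∫_0^1 ∫_0^1 y × f(x,y) dx dy
= \frac{4}{5}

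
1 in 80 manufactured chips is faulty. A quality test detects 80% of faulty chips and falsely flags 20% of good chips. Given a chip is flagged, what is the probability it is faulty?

Let D = the rare event, + = positive/flagged.
P(D) = 1/80
P(+|D) = 80/100 = 4/5
P(+|D') = 20/100 = 1/5
P(+) = P(+|D)P(D) + P(+|D')P(D')
     = \frac{4}{5} × \frac{1}{80} + \frac{1}{5} × \frac{79}{80}
     = \frac{83}{400}
P(D|+) = P(+|D)P(D)/P(+) = \frac{4}{83}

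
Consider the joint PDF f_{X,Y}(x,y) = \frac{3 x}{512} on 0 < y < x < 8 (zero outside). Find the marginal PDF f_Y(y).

f_Y(y) = ∫_y^8 \frac{3 x}{512} dx = \frac{3}{16} - \frac{3 y^{2}}{1024}
for 0 < y < 8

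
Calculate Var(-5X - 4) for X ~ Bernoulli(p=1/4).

For X ~ Bernoulli(p=1/4):
Var(X) = \frac{3}{16}
Var(-5X - 4) = (-5)² × Var(X) = 25 × \frac{3}{16} = \frac{75}{16}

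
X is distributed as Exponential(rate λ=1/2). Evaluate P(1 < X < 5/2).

P(1 < X < 5/2) = ∫_{1}^{5/2} f(x) dx
where f(x) = \frac{e^{- \frac{x}{2}}}{2}
= - \frac{1}{e^{\frac{5}{4}}} + e^{- \frac{1}{2}}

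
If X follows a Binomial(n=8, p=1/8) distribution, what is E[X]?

For X ~ Binomial(n=8, p=1/8), the expected value is:
E[X] = 1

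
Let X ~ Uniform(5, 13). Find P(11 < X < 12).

P(11 < X < 12) = ∫_{11}^{12} f(x) dx
where f(x) = \frac{1}{8}
= \frac{1}{8}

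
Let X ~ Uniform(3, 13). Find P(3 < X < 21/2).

P(3 < X < 21/2) = ∫_{3}^{21/2} f(x) dx
where f(x) = \frac{1}{10}
= \frac{3}{4}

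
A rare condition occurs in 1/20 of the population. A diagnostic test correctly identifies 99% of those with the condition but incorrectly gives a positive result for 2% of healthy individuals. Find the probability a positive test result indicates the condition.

Let D = the rare event, + = positive/flagged.
P(D) = 1/20
P(+|D) = 99/100
P(+|D') = 2/100 = 1/50
P(+) = P(+|D)P(D) + P(+|D')P(D')
     = \frac{99}{100} × \frac{1}{20} + \frac{1}{50} × \frac{19}{20}
     = \frac{137}{2000}
P(D|+) = P(+|D)P(D)/P(+) = \frac{99}{137}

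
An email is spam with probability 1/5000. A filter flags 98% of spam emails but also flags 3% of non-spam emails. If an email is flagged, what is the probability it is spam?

Let D = the rare event, + = positive/flagged.
P(D) = 1/5000
P(+|D) = 98/100 = 49/50
P(+|D') = 3/100
P(+) = P(+|D)P(D) + P(+|D')P(D')
     = \frac{49}{50} × \frac{1}{5000} + \frac{3}{100} × \frac{4999}{5000}
     = \frac{3019}{100000}
P(D|+) = P(+|D)P(D)/P(+) = \frac{98}{15095}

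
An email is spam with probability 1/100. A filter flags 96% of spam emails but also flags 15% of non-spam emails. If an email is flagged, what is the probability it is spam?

Let D = the rare event, + = positive/flagged.
P(D) = 1/100
P(+|D) = 96/100 = 24/25
P(+|D') = 15/100 = 3/20
P(+) = P(+|D)P(D) + P(+|D')P(D')
     = \frac{24}{25} × \frac{1}{100} + \frac{3}{20} × \frac{99}{100}
     = \frac{1581}{10000}
P(D|+) = P(+|D)P(D)/P(+) = \frac{32}{527}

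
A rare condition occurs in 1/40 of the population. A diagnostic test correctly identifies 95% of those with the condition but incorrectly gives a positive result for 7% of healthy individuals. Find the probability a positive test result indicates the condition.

Let D = the rare event, + = positive/flagged.
P(D) = 1/40
P(+|D) = 95/100 = 19/20
P(+|D') = 7/100
P(+) = P(+|D)P(D) + P(+|D')P(D')
     = \frac{19}{20} × \frac{1}{40} + \frac{7}{100} × \frac{39}{40}
     = \frac{23}{250}
P(D|+) = P(+|D)P(D)/P(+) = \frac{95}{368}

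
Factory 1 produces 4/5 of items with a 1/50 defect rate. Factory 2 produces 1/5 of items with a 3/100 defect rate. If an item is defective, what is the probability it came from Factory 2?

Using Bayes' theorem:
P(F1) = 4/5, P(D|F1) = 1/50
P(F2) = 1/5, P(D|F2) = 3/100
P(D) = P(D|F1)P(F1) + P(D|F2)P(F2)
     = \frac{11}{500}
P(F2|D) = P(D|F2)P(F2) / P(D)
= \frac{3}{11}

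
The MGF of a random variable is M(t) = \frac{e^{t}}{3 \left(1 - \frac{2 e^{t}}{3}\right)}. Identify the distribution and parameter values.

The MGF M(t) = \frac{e^{t}}{3 \left(1 - \frac{2 e^{t}}{3}\right)} is the standard form for the Geometric distribution.
Comparing with the known MGF formula identifies: Geometric(p=1/3), X = trial number of first success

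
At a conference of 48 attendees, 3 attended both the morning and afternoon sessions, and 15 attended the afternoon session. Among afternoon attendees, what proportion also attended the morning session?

P(A ∩ B) = 3/48 = 1/16
P(B) = 15/48 = 5/16
P(A|B) = P(A ∩ B) / P(B) = (1/16) / (5/16) = 1/5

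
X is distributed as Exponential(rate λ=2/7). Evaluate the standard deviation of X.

For X ~ Exponential(rate λ=2/7):
Var(X) = \frac{49}{4}
SD(X) = √(Var(X)) = √(\frac{49}{4}) = \frac{7}{2}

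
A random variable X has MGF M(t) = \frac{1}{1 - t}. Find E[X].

To find E[X], compute M^(1)(0):
M^(1)(t) = \frac{1}{\left(1 - t\right)^{2}}
M^(1)(0) = 1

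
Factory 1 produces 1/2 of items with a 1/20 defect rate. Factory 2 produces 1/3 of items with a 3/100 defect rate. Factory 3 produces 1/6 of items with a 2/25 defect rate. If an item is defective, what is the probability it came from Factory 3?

Using Bayes' theorem:
P(F1) = 1/2, P(D|F1) = 1/20
P(F2) = 1/3, P(D|F2) = 3/100
P(F3) = 1/6, P(D|F3) = 2/25
P(D) = P(D|F1)P(F1) + P(D|F2)P(F2) + P(D|F3)P(F3)
     = \frac{29}{600}
P(F3|D) = P(D|F3)P(F3) / P(D)
= \frac{8}{29}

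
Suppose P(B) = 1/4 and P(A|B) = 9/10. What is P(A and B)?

By definition, P(A|B) = P(A ∩ B) / P(B)
So P(A ∩ B) = P(A|B) × P(B)
= 9/10 × 1/4
= 9/40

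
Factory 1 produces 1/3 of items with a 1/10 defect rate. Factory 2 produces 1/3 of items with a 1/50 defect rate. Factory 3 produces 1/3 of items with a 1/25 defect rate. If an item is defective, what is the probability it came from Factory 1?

Using Bayes' theorem:
P(F1) = 1/3, P(D|F1) = 1/10
P(F2) = 1/3, P(D|F2) = 1/50
P(F3) = 1/3, P(D|F3) = 1/25
P(D) = P(D|F1)P(F1) + P(D|F2)P(F2) + P(D|F3)P(F3)
     = \frac{4}{75}
P(F1|D) = P(D|F1)P(F1) / P(D)
= \frac{5}{8}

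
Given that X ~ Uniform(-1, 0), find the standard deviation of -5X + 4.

For X ~ Uniform(-1, 0):
Var(X) = \frac{1}{12}
SD(X) = √(Var(X)) = √(\frac{1}{12}) = \frac{\sqrt{3}}{6}
SD(-5X + 4) = |-5| × SD(X) = 5 × \frac{\sqrt{3}}{6} = \frac{5 \sqrt{3}}{6}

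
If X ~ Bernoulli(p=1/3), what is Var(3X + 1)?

For X ~ Bernoulli(p=1/3):
Var(X) = \frac{2}{9}
Var(3X + 1) = (3)² × Var(X) = 9 × \frac{2}{9} = 2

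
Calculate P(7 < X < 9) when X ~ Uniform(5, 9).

P(7 < X < 9) = ∫_{7}^{9} f(x) dx
where f(x) = \frac{1}{4}
= \frac{1}{2}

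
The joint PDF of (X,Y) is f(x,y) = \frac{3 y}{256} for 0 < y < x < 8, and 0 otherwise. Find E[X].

f_X(x) = ∫_0^x \frac{3 y}{256} dy = \frac{3 x^{2}}{512}
E[X] = ∫_0^8 x × (\frac{3 x^{2}}{512}) dx = 6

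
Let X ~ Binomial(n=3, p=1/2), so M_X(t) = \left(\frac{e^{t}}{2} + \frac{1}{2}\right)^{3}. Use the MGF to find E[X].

To find E[X], compute M^(1)(0):
M^(1)(t) = \frac{3 \left(\frac{e^{t}}{2} + \frac{1}{2}\right)^{2} e^{t}}{2}
M^(1)(0) = \frac{3}{2}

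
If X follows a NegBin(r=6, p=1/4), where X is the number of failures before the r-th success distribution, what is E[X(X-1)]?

E[X(X-1)] = E[X² - X] = E[X²] - E[X]
E[X] = 18
E[X²] = Var(X) + (E[X])² = 72 + (18)² = 396
E[X(X-1)] = 396 - 18 = 378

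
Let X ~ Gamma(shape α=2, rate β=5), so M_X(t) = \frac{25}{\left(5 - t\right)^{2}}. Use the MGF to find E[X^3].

To find E[X^3], compute M^(3)(0):
M^(1)(t) = \frac{50}{\left(5 - t\right)^{3}}
M^(2)(t) = \frac{150}{\left(5 - t\right)^{4}}
M^(3)(t) = \frac{600}{\left(5 - t\right)^{5}}
M^(3)(0) = \frac{24}{125}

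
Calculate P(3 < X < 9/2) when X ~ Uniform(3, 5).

P(3 < X < 9/2) = ∫_{3}^{9/2} f(x) dx
where f(x) = \frac{1}{2}
= \frac{3}{4}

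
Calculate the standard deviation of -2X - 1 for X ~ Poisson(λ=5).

For X ~ Poisson(λ=5):
Var(X) = 5
SD(X) = √(Var(X)) = √(5) = \sqrt{5}
SD(-2X - 1) = |-2| × SD(X) = 2 × \sqrt{5} = 2 \sqrt{5}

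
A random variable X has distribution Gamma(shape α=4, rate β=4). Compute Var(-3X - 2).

For X ~ Gamma(shape α=4, rate β=4):
Var(X) = \frac{1}{4}
Var(-3X - 2) = (-3)² × Var(X) = 9 × \frac{1}{4} = \frac{9}{4}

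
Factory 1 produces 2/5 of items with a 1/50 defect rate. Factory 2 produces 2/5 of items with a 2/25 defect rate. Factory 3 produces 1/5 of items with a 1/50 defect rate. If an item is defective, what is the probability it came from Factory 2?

Using Bayes' theorem:
P(F1) = 2/5, P(D|F1) = 1/50
P(F2) = 2/5, P(D|F2) = 2/25
P(F3) = 1/5, P(D|F3) = 1/50
P(D) = P(D|F1)P(F1) + P(D|F2)P(F2) + P(D|F3)P(F3)
     = \frac{11}{250}
P(F2|D) = P(D|F2)P(F2) / P(D)
= \frac{8}{11}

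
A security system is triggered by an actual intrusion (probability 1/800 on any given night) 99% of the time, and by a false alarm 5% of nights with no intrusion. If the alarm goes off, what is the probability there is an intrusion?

Let D = the rare event, + = positive/flagged.
P(D) = 1/800
P(+|D) = 99/100
P(+|D') = 5/100 = 1/20
P(+) = P(+|D)P(D) + P(+|D')P(D')
     = \frac{99}{100} × \frac{1}{800} + \frac{1}{20} × \frac{799}{800}
     = \frac{2047}{40000}
P(D|+) = P(+|D)P(D)/P(+) = \frac{99}{4094}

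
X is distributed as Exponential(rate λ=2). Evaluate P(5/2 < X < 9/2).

P(5/2 < X < 9/2) = ∫_{5/2}^{9/2} f(x) dx
where f(x) = 2 e^{- 2 x}
= - \frac{1 - e^{4}}{e^{9}}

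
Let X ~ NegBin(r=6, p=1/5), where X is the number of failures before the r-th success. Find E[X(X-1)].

E[X(X-1)] = E[X² - X] = E[X²] - E[X]
E[X] = 24
E[X²] = Var(X) + (E[X])² = 120 + (24)² = 696
E[X(X-1)] = 696 - 24 = 672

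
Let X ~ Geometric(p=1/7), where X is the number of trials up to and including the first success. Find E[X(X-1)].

E[X(X-1)] = E[X² - X] = E[X²] - E[X]
E[X] = 7
E[X²] = Var(X) + (E[X])² = 42 + (7)² = 91
E[X(X-1)] = 91 - 7 = 84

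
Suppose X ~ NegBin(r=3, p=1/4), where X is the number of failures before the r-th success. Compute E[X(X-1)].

E[X(X-1)] = E[X² - X] = E[X²] - E[X]
E[X] = 9
E[X²] = Var(X) + (E[X])² = 36 + (9)² = 117
E[X(X-1)] = 117 - 9 = 108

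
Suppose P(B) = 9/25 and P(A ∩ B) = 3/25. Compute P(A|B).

P(A|B) = P(A ∩ B) / P(B)
= (3/25) / (9/25)
= 1/3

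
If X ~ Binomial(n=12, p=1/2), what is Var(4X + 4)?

For X ~ Binomial(n=12, p=1/2):
Var(X) = 3
Var(4X + 4) = (4)² × Var(X) = 16 × 3 = 48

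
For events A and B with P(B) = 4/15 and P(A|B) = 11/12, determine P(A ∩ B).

By definition, P(A|B) = P(A ∩ B) / P(B)
So P(A ∩ B) = P(A|B) × P(B)
= 11/12 × 4/15
= 11/45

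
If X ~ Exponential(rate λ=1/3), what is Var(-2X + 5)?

For X ~ Exponential(rate λ=1/3):
Var(X) = 9
Var(-2X + 5) = (-2)² × Var(X) = 4 × 9 = 36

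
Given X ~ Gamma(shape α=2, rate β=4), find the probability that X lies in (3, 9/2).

P(3 < X < 9/2) = ∫_{3}^{9/2} f(x) dx
where f(x) = 16 x e^{- 4 x}
= \frac{-19 + 13 e^{6}}{e^{18}}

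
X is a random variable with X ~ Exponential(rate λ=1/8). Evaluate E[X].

For X ~ Exponential(rate λ=1/8), the expected value is:
E[X] = 8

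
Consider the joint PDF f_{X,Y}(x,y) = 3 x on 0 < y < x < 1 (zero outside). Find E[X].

f_X(x) = ∫_0^x 3 x dy = 3 x^{2}
E[X] = ∫_0^1 x × (3 x^{2}) dx = \frac{3}{4}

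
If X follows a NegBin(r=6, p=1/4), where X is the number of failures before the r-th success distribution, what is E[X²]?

Using the identity E[X²] = Var(X) + (E[X])²:
E[X] = 18
Var(X) = 72
E[X²] = 72 + (18)²
= 396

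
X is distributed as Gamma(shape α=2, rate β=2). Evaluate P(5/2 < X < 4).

P(5/2 < X < 4) = ∫_{5/2}^{4} f(x) dx
where f(x) = 4 x e^{- 2 x}
= \frac{3 \left(-3 + 2 e^{3}\right)}{e^{8}}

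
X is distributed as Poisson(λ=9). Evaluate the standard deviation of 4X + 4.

For X ~ Poisson(λ=9):
Var(X) = 9
SD(X) = √(Var(X)) = √(9) = 3
SD(4X + 4) = |4| × SD(X) = 4 × 3 = 12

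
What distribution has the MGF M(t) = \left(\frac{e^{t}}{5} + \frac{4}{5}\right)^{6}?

The MGF M(t) = \left(\frac{e^{t}}{5} + \frac{4}{5}\right)^{6} is the standard form for the Binomial distribution.
Comparing with the known MGF formula identifies: Binomial(n=6, p=1/5)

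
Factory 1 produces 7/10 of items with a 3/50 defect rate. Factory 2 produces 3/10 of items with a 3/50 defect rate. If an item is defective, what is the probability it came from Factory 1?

Using Bayes' theorem:
P(F1) = 7/10, P(D|F1) = 3/50
P(F2) = 3/10, P(D|F2) = 3/50
P(D) = P(D|F1)P(F1) + P(D|F2)P(F2)
     = \frac{3}{50}
P(F1|D) = P(D|F1)P(F1) / P(D)
= \frac{7}{10}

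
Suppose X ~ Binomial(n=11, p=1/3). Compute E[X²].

Using the identity E[X²] = Var(X) + (E[X])²:
E[X] = \frac{11}{3}
Var(X) = \frac{22}{9}
E[X²] = \frac{22}{9} + (\frac{11}{3})²
= \frac{143}{9}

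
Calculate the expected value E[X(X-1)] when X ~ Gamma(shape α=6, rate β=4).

E[X(X-1)] = E[X² - X] = E[X²] - E[X]
E[X] = \frac{3}{2}
E[X²] = Var(X) + (E[X])² = \frac{3}{8} + (\frac{3}{2})² = \frac{21}{8}
E[X(X-1)] = \frac{21}{8} - \frac{3}{2} = \frac{9}{8}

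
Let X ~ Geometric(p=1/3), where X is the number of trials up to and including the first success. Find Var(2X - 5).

For X ~ Geometric(p=1/3), where X is the number of trials up to and including the first success:
Var(X) = 6
Var(2X - 5) = (2)² × Var(X) = 4 × 6 = 24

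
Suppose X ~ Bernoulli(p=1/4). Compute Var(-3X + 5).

For X ~ Bernoulli(p=1/4):
Var(X) = \frac{3}{16}
Var(-3X + 5) = (-3)² × Var(X) = 9 × \frac{3}{16} = \frac{27}{16}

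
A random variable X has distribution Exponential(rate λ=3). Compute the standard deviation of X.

For X ~ Exponential(rate λ=3):
Var(X) = \frac{1}{9}
SD(X) = √(Var(X)) = √(\frac{1}{9}) = \frac{1}{3}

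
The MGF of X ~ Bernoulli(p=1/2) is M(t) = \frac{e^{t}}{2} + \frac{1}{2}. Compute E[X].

To find E[X], compute M^(1)(0):
M^(1)(t) = \frac{e^{t}}{2}
M^(1)(0) = \frac{1}{2}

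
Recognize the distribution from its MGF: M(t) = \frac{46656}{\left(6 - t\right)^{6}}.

The MGF M(t) = \frac{46656}{\left(6 - t\right)^{6}} is the standard form for the Gamma distribution.
Comparing with the known MGF formula identifies: Gamma(shape α=6, rate β=6)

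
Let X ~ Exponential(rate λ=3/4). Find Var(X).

For X ~ Exponential(rate λ=3/4):
Var(X) = \frac{16}{9}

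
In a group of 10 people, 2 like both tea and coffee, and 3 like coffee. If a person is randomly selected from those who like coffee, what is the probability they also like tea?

P(A ∩ B) = 2/10 = 1/5
P(B) = 3/10
P(A|B) = P(A ∩ B) / P(B) = (1/5) / (3/10) = 2/3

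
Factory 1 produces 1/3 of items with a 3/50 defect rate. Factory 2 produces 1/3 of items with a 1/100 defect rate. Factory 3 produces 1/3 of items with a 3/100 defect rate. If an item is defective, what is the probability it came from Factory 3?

Using Bayes' theorem:
P(F1) = 1/3, P(D|F1) = 3/50
P(F2) = 1/3, P(D|F2) = 1/100
P(F3) = 1/3, P(D|F3) = 3/100
P(D) = P(D|F1)P(F1) + P(D|F2)P(F2) + P(D|F3)P(F3)
     = \frac{1}{30}
P(F3|D) = P(D|F3)P(F3) / P(D)
= \frac{3}{10}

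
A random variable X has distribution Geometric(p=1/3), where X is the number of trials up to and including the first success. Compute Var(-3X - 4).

For X ~ Geometric(p=1/3), where X is the number of trials up to and including the first success:
Var(X) = 6
Var(-3X - 4) = (-3)² × Var(X) = 9 × 6 = 54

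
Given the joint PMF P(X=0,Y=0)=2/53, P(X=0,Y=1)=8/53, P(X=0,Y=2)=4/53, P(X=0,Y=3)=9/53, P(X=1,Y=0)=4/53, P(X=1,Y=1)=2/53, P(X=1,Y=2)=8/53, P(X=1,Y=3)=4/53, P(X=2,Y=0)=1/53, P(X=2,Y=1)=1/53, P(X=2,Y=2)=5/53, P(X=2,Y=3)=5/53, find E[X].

First find marginal of X:
P(X=0) = 23/53
P(X=1) = 18/53
P(X=2) = 12/53
E[X] = 0 × 23/53 + 1 × 18/53 + 2 × 12/53 = 42/53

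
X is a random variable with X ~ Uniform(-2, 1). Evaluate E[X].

For X ~ Uniform(-2, 1), the expected value is:
E[X] = - \frac{1}{2}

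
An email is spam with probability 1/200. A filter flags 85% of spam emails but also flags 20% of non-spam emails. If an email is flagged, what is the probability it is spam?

Let D = the rare event, + = positive/flagged.
P(D) = 1/200
P(+|D) = 85/100 = 17/20
P(+|D') = 20/100 = 1/5
P(+) = P(+|D)P(D) + P(+|D')P(D')
     = \frac{17}{20} × \frac{1}{200} + \frac{1}{5} × \frac{199}{200}
     = \frac{813}{4000}
P(D|+) = P(+|D)P(D)/P(+) = \frac{17}{813}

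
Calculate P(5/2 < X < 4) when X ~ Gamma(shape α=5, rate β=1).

P(5/2 < X < 4) = ∫_{5/2}^{4} f(x) dx
where f(x) = \frac{x^{4} e^{- x}}{24}
= - \frac{103}{3 e^{4}} + \frac{4169}{384 e^{\frac{5}{2}}}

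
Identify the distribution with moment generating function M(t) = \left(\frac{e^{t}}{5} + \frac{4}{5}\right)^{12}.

The MGF M(t) = \left(\frac{e^{t}}{5} + \frac{4}{5}\right)^{12} is the standard form for the Binomial distribution.
Comparing with the known MGF formula identifies: Binomial(n=12, p=1/5)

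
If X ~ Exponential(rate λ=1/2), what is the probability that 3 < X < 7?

P(3 < X < 7) = ∫_{3}^{7} f(x) dx
where f(x) = \frac{e^{- \frac{x}{2}}}{2}
= - \frac{1 - e^{2}}{e^{\frac{7}{2}}}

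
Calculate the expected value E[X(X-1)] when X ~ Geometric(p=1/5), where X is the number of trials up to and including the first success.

E[X(X-1)] = E[X² - X] = E[X²] - E[X]
E[X] = 5
E[X²] = Var(X) + (E[X])² = 20 + (5)² = 45
E[X(X-1)] = 45 - 5 = 40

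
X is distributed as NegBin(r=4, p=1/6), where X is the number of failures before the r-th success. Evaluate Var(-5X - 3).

For X ~ NegBin(r=4, p=1/6), where X is the number of failures before the r-th success:
Var(X) = 120
Var(-5X - 3) = (-5)² × Var(X) = 25 × 120 = 3000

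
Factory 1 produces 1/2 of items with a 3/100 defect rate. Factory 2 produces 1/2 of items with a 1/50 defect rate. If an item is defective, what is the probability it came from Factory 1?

Using Bayes' theorem:
P(F1) = 1/2, P(D|F1) = 3/100
P(F2) = 1/2, P(D|F2) = 1/50
P(D) = P(D|F1)P(F1) + P(D|F2)P(F2)
     = \frac{1}{40}
P(F1|D) = P(D|F1)P(F1) / P(D)
= \frac{3}{5}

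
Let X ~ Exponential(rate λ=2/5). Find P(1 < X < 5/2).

P(1 < X < 5/2) = ∫_{1}^{5/2} f(x) dx
where f(x) = \frac{2 e^{- \frac{2 x}{5}}}{5}
= - \frac{1}{e} + e^{- \frac{2}{5}}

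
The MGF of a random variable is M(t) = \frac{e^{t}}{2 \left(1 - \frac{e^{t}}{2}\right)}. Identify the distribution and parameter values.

The MGF M(t) = \frac{e^{t}}{2 \left(1 - \frac{e^{t}}{2}\right)} is the standard form for the Geometric distribution.
Comparing with the known MGF formula identifies: Geometric(p=1/2), X = trial number of first success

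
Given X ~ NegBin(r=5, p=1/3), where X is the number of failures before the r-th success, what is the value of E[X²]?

Using the identity E[X²] = Var(X) + (E[X])²:
E[X] = 10
Var(X) = 30
E[X²] = 30 + (10)²
= 130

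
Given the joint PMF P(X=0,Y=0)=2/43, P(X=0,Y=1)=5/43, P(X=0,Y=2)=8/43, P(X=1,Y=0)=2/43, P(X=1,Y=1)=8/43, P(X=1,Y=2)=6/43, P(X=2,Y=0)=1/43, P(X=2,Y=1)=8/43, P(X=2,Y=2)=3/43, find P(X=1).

P(X=1) = P(X=1,Y=0) + P(X=1,Y=1) + P(X=1,Y=2)
= 2/43 + 8/43 + 6/43
= 16/43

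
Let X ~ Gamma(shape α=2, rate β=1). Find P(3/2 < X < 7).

P(3/2 < X < 7) = ∫_{3/2}^{7} f(x) dx
where f(x) = x e^{- x}
= - \frac{8}{e^{7}} + \frac{5}{2 e^{\frac{3}{2}}}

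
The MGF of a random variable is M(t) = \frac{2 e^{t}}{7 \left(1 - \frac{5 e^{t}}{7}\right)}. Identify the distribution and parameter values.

The MGF M(t) = \frac{2 e^{t}}{7 \left(1 - \frac{5 e^{t}}{7}\right)} is the standard form for the Geometric distribution.
Comparing with the known MGF formula identifies: Geometric(p=2/7), X = trial number of first success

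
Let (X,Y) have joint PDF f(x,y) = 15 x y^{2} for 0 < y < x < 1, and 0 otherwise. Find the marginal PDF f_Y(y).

f_Y(y) = ∫_y^1 15 x y^{2} dx = \frac{15 y^{2} \left(1 - y^{2}\right)}{2}
for 0 < y < 1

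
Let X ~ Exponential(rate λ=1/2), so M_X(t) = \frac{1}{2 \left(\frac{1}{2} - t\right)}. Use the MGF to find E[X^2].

To find E[X^2], compute M^(2)(0):
M^(1)(t) = \frac{1}{2 \left(\frac{1}{2} - t\right)^{2}}
M^(2)(t) = \frac{1}{\left(\frac{1}{2} - t\right)^{3}}
M^(2)(0) = 8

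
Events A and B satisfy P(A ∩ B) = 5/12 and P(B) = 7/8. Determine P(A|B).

P(A|B) = P(A ∩ B) / P(B)
= (5/12) / (7/8)
= 10/21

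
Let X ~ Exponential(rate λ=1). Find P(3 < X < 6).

P(3 < X < 6) = ∫_{3}^{6} f(x) dx
where f(x) = e^{- x}
= - \frac{1 - e^{3}}{e^{6}}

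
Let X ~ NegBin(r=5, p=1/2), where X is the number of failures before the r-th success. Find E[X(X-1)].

E[X(X-1)] = E[X² - X] = E[X²] - E[X]
E[X] = 5
E[X²] = Var(X) + (E[X])² = 10 + (5)² = 35
E[X(X-1)] = 35 - 5 = 30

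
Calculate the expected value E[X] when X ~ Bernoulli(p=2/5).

For X ~ Bernoulli(p=2/5), the expected value is:
E[X] = \frac{2}{5}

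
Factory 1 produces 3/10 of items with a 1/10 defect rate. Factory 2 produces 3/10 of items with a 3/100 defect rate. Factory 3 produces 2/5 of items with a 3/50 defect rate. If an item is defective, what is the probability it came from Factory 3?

Using Bayes' theorem:
P(F1) = 3/10, P(D|F1) = 1/10
P(F2) = 3/10, P(D|F2) = 3/100
P(F3) = 2/5, P(D|F3) = 3/50
P(D) = P(D|F1)P(F1) + P(D|F2)P(F2) + P(D|F3)P(F3)
     = \frac{63}{1000}
P(F3|D) = P(D|F3)P(F3) / P(D)
= \frac{8}{21}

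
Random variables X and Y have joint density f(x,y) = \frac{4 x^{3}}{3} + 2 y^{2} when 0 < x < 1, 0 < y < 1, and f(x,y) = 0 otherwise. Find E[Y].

E[Y] = ∫_0^1 ∫_0^1 y × f(x,y) dx dy
= \frac{2}{3}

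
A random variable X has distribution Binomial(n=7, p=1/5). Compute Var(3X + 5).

For X ~ Binomial(n=7, p=1/5):
Var(X) = \frac{28}{25}
Var(3X + 5) = (3)² × Var(X) = 9 × \frac{28}{25} = \frac{252}{25}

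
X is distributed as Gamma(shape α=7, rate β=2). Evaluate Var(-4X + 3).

For X ~ Gamma(shape α=7, rate β=2):
Var(X) = \frac{7}{4}
Var(-4X + 3) = (-4)² × Var(X) = 16 × \frac{7}{4} = 28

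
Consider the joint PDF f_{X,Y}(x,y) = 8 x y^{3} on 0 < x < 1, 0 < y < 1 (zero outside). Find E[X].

E[X] = ∫_0^1 ∫_0^1 x × f(x,y) dy dx
= ∫_0^1 ∫_0^1 x × (8 x y^{3}) dy dx
= \frac{2}{3}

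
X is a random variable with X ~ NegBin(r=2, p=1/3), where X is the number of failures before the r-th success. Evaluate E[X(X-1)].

E[X(X-1)] = E[X² - X] = E[X²] - E[X]
E[X] = 4
E[X²] = Var(X) + (E[X])² = 12 + (4)² = 28
E[X(X-1)] = 28 - 4 = 24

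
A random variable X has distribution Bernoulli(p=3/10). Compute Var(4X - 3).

For X ~ Bernoulli(p=3/10):
Var(X) = \frac{21}{100}
Var(4X - 3) = (4)² × Var(X) = 16 × \frac{21}{100} = \frac{84}{25}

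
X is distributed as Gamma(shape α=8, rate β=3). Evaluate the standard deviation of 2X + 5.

For X ~ Gamma(shape α=8, rate β=3):
Var(X) = \frac{8}{9}
SD(X) = √(Var(X)) = √(\frac{8}{9}) = \frac{2 \sqrt{2}}{3}
SD(2X + 5) = |2| × SD(X) = 2 × \frac{2 \sqrt{2}}{3} = \frac{4 \sqrt{2}}{3}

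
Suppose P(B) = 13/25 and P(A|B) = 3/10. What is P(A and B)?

By definition, P(A|B) = P(A ∩ B) / P(B)
So P(A ∩ B) = P(A|B) × P(B)
= 3/10 × 13/25
= 39/250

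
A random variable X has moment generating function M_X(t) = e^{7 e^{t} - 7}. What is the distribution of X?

The MGF M(t) = e^{7 e^{t} - 7} is the standard form for the Poisson distribution.
Comparing with the known MGF formula identifies: Poisson(λ=7)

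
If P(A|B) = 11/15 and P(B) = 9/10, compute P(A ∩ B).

By definition, P(A|B) = P(A ∩ B) / P(B)
So P(A ∩ B) = P(A|B) × P(B)
= 11/15 × 9/10
= 33/50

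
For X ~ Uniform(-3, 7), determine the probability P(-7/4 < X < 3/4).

P(-7/4 < X < 3/4) = ∫_{-7/4}^{3/4} f(x) dx
where f(x) = \frac{1}{10}
= \frac{1}{4}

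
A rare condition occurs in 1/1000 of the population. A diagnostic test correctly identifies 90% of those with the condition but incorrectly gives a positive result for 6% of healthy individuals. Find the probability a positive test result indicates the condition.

Let D = the rare event, + = positive/flagged.
P(D) = 1/1000
P(+|D) = 90/100 = 9/10
P(+|D') = 6/100 = 3/50
P(+) = P(+|D)P(D) + P(+|D')P(D')
     = \frac{9}{10} × \frac{1}{1000} + \frac{3}{50} × \frac{999}{1000}
     = \frac{1521}{25000}
P(D|+) = P(+|D)P(D)/P(+) = \frac{5}{338}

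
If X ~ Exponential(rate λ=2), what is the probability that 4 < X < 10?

P(4 < X < 10) = ∫_{4}^{10} f(x) dx
where f(x) = 2 e^{- 2 x}
= - \frac{1 - e^{12}}{e^{20}}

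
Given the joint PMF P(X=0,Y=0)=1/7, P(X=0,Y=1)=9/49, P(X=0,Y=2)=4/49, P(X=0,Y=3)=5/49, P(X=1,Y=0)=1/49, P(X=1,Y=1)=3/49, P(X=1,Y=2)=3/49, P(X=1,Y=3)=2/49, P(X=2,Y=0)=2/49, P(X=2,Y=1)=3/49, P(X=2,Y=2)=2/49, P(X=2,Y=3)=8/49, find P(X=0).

P(X=0) = P(X=0,Y=0) + P(X=0,Y=1) + P(X=0,Y=2) + P(X=0,Y=3)
= 1/7 + 9/49 + 4/49 + 5/49
= 25/49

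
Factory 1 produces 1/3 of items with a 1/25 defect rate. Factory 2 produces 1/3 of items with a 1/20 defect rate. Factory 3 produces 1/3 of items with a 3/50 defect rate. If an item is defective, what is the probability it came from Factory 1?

Using Bayes' theorem:
P(F1) = 1/3, P(D|F1) = 1/25
P(F2) = 1/3, P(D|F2) = 1/20
P(F3) = 1/3, P(D|F3) = 3/50
P(D) = P(D|F1)P(F1) + P(D|F2)P(F2) + P(D|F3)P(F3)
     = \frac{1}{20}
P(F1|D) = P(D|F1)P(F1) / P(D)
= \frac{4}{15}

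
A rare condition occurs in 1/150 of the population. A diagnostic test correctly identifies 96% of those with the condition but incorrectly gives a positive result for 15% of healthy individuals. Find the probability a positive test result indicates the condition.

Let D = the rare event, + = positive/flagged.
P(D) = 1/150
P(+|D) = 96/100 = 24/25
P(+|D') = 15/100 = 3/20
P(+) = P(+|D)P(D) + P(+|D')P(D')
     = \frac{24}{25} × \frac{1}{150} + \frac{3}{20} × \frac{149}{150}
     = \frac{777}{5000}
P(D|+) = P(+|D)P(D)/P(+) = \frac{32}{777}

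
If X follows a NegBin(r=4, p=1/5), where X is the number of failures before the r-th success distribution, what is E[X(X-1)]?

E[X(X-1)] = E[X² - X] = E[X²] - E[X]
E[X] = 16
E[X²] = Var(X) + (E[X])² = 80 + (16)² = 336
E[X(X-1)] = 336 - 16 = 320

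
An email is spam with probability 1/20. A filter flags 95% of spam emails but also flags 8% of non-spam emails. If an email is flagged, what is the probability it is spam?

Let D = the rare event, + = positive/flagged.
P(D) = 1/20
P(+|D) = 95/100 = 19/20
P(+|D') = 8/100 = 2/25
P(+) = P(+|D)P(D) + P(+|D')P(D')
     = \frac{19}{20} × \frac{1}{20} + \frac{2}{25} × \frac{19}{20}
     = \frac{247}{2000}
P(D|+) = P(+|D)P(D)/P(+) = \frac{5}{13}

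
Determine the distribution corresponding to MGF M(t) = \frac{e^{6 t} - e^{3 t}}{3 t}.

The MGF M(t) = \frac{e^{6 t} - e^{3 t}}{3 t} is the standard form for the Uniform distribution.
Comparing with the known MGF formula identifies: Uniform(3, 6)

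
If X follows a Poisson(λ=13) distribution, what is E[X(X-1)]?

E[X(X-1)] = E[X² - X] = E[X²] - E[X]
E[X] = 13
E[X²] = Var(X) + (E[X])² = 13 + (13)² = 182
E[X(X-1)] = 182 - 13 = 169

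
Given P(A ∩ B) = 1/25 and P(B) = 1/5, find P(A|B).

P(A|B) = P(A ∩ B) / P(B)
= (1/25) / (1/5)
= 1/5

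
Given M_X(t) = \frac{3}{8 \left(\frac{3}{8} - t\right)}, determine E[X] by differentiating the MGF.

To find E[X], compute M^(1)(0):
M^(1)(t) = \frac{3}{8 \left(\frac{3}{8} - t\right)^{2}}
M^(1)(0) = \frac{8}{3}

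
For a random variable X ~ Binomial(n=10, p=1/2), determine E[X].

For X ~ Binomial(n=10, p=1/2), the expected value is:
E[X] = 5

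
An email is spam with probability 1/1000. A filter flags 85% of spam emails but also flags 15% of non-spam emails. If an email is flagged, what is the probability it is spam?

Let D = the rare event, + = positive/flagged.
P(D) = 1/1000
P(+|D) = 85/100 = 17/20
P(+|D') = 15/100 = 3/20
P(+) = P(+|D)P(D) + P(+|D')P(D')
     = \frac{17}{20} × \frac{1}{1000} + \frac{3}{20} × \frac{999}{1000}
     = \frac{1507}{10000}
P(D|+) = P(+|D)P(D)/P(+) = \frac{17}{3014}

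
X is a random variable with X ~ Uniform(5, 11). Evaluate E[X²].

Using the identity E[X²] = Var(X) + (E[X])²:
E[X] = 8
Var(X) = 3
E[X²] = 3 + (8)²
= 67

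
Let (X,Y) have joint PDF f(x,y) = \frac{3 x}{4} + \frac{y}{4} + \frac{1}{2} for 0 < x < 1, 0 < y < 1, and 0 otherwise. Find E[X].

E[X] = ∫_0^1 ∫_0^1 x × f(x,y) dy dx
= ∫_0^1 ∫_0^1 x × (\frac{3 x}{4} + \frac{y}{4} + \frac{1}{2}) dy dx
= \frac{9}{16}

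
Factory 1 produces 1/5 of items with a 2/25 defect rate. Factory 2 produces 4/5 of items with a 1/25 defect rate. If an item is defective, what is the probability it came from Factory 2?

Using Bayes' theorem:
P(F1) = 1/5, P(D|F1) = 2/25
P(F2) = 4/5, P(D|F2) = 1/25
P(D) = P(D|F1)P(F1) + P(D|F2)P(F2)
     = \frac{6}{125}
P(F2|D) = P(D|F2)P(F2) / P(D)
= \frac{2}{3}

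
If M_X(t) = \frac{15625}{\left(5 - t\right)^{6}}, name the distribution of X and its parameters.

The MGF M(t) = \frac{15625}{\left(5 - t\right)^{6}} is the standard form for the Gamma distribution.
Comparing with the known MGF formula identifies: Gamma(shape α=6, rate β=5)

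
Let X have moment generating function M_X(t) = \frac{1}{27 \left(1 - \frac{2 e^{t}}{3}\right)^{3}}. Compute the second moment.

To find E[X^2], compute M^(2)(0):
M^(1)(t) = \frac{2 e^{t}}{27 \left(1 - \frac{2 e^{t}}{3}\right)^{4}}
M^(2)(t) = \frac{2 e^{t}}{27 \left(1 - \frac{2 e^{t}}{3}\right)^{4}} + \frac{16 e^{2 t}}{81 \left(1 - \frac{2 e^{t}}{3}\right)^{5}}
M^(2)(0) = 54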